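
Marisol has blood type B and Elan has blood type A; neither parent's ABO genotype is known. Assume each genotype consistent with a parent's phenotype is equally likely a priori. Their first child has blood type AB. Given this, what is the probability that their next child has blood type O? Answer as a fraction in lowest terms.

Possible genotypes: Marisol ∈ {BB, BO}; Elan ∈ {AA, AO}.
Weight each parental genotype pair by prior × P(type-AB child):
  BB × AA: posterior weight 4/9; P(next child type O) = 0.
  BB × AO: posterior weight 2/9; P(next child type O) = 0.
  BO × AA: posterior weight 2/9; P(next child type O) = 0.
  BO × AO: posterior weight 1/9; P(next child type O) = 1/4.
Weighted sum = 1/36.

1/36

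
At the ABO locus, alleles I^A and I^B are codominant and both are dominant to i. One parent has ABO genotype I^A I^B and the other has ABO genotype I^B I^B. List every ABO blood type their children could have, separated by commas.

B, AB

Gametes from I^A I^B × I^B I^B give offspring ABO genotypes I^A I^B, I^B I^B, i.e. phenotypes B, AB.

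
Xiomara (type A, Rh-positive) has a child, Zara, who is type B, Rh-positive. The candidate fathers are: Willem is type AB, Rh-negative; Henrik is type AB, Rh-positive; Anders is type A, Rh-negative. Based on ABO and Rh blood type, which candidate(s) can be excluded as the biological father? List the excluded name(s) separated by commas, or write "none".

A candidate is excluded only if no genotype consistent with his phenotype could produce a type B, Rh-positive child with a type A, Rh-positive mother.
Anders (type A, Rh-): no genotype consistent with that phenotype can produce a type-B Rh+ child with a type-A mother.

Anders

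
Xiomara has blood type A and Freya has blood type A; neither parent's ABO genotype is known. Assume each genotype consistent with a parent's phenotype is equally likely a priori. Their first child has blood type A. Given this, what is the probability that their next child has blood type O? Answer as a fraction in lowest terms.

1/20

Possible genotypes: Xiomara ∈ {AA, AO}; Freya ∈ {AA, AO}.
Weight each parental genotype pair by prior × P(type-A child):
  AA × AA: posterior weight 4/15; P(next child type O) = 0.
  AA × AO: posterior weight 4/15; P(next child type O) = 0.
  AO × AA: posterior weight 4/15; P(next child type O) = 0.
  AO × AO: posterior weight 1/5; P(next child type O) = 1/4.
Weighted sum = 1/20.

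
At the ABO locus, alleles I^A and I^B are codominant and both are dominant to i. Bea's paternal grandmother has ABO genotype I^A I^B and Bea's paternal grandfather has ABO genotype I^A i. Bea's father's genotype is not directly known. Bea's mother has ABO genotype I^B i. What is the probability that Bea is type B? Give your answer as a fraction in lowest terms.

Bea's father's ABO genotype from I^A I^B × I^A i: 1/4 I^A I^A, 1/4 I^A I^B, 1/4 I^A i, 1/4 I^B i.
Crossing each possibility with the mother I^B i and summing P(type B): 1/4·0 + 1/4·1/2 + 1/4·1/4 + 1/4·3/4 = 3/8.

3/8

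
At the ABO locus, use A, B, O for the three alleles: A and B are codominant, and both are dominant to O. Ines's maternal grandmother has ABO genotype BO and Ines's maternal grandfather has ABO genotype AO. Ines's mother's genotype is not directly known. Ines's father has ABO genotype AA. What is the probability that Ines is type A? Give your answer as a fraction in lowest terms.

Ines's mother's ABO genotype from BO × AO: 1/4 AB, 1/4 AO, 1/4 BO, 1/4 OO.
Crossing each possibility with the father AA and summing P(type A): 1/4·1/2 + 1/4·1 + 1/4·1/2 + 1/4·1 = 3/4.

3/4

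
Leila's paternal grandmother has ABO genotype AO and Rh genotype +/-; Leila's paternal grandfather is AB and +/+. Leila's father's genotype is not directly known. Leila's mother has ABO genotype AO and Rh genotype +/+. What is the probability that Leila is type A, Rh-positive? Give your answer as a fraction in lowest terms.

Leila's father's ABO genotype from AO × AB: 1/4 AA, 1/4 AB, 1/4 AO, 1/4 BO.
Crossing each possibility with the mother AO and summing P(type A): 1/4·1 + 1/4·1/2 + 1/4·3/4 + 1/4·1/4 = 5/8.
Similarly for Rh via the father's Rh distribution: P(Rh+) = 1.
Independent loci: 5/8 × 1 = 5/8.

5/8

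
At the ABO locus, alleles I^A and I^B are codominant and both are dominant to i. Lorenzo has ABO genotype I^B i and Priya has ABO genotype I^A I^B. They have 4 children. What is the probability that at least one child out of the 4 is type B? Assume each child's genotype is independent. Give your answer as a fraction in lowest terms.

15/16

ABO cross I^B i × I^A I^B → 1/4 A, 1/2 B, 1/4 AB.
So P(type B) = 1/2 per child.
P(none) = (1/2)^4 = 1/16; P(at least one) = 1 − 1/16 = 15/16.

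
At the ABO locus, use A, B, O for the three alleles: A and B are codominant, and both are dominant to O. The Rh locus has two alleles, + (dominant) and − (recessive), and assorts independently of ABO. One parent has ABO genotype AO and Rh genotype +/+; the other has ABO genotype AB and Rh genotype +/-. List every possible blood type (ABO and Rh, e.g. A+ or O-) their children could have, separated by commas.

A+, B+, AB+

Gametes from AO × AB give offspring ABO genotypes AA, AB, AO, BO, i.e. phenotypes A, B, AB.
Rh cross +/+ × +/- → phenotypes Rh+.
Combining independently: A+, B+, AB+.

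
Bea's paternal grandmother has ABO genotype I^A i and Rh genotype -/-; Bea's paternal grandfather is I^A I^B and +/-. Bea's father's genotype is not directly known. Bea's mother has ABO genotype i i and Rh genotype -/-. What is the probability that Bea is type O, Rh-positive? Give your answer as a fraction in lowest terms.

Bea's father's ABO genotype from I^A i × I^A I^B: 1/4 I^A I^A, 1/4 I^A I^B, 1/4 I^A i, 1/4 I^B i.
Crossing each possibility with the mother i i and summing P(type O): 1/4·0 + 1/4·0 + 1/4·1/2 + 1/4·1/2 = 1/4.
Similarly for Rh via the father's Rh distribution: P(Rh+) = 1/4.
Independent loci: 1/4 × 1/4 = 1/16.

1/16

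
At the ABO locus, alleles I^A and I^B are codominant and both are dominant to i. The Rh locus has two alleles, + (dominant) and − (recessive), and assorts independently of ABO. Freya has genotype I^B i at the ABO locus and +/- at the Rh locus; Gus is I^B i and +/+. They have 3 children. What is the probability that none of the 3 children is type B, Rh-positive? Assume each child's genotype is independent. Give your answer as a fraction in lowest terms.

ABO cross I^B i × I^B i → 1/4 O, 3/4 B.
Rh cross +/- × +/+ → 1 Rh+; so P(type B, Rh-positive) = 3/4 × 1 = 3/4 per child.
P(not type B, Rh-positive) = 1/4 for one child; (1/4)^3 = 1/64.

1/64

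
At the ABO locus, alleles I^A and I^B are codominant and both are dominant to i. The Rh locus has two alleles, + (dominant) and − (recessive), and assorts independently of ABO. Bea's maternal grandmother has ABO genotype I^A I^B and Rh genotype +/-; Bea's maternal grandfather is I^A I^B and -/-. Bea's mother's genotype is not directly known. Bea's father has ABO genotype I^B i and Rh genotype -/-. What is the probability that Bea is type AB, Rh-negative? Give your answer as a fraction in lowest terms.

3/16

Bea's mother's ABO genotype from I^A I^B × I^A I^B: 1/4 I^A I^A, 1/2 I^A I^B, 1/4 I^B I^B.
Crossing each possibility with the father I^B i and summing P(type AB): 1/4·1/2 + 1/2·1/4 + 1/4·0 = 1/4.
Similarly for Rh via the mother's Rh distribution: P(Rh-) = 3/4.
Independent loci: 1/4 × 3/4 = 3/16.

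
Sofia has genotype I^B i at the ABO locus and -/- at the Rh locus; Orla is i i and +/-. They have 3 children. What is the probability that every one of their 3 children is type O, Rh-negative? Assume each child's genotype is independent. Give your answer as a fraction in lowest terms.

ABO cross I^B i × i i → 1/2 O, 1/2 B.
Rh cross -/- × +/- → 1/2 Rh+, 1/2 Rh-; so P(type O, Rh-negative) = 1/2 × 1/2 = 1/4 per child.
All 3 independent: (1/4)^3 = 1/64.

1/64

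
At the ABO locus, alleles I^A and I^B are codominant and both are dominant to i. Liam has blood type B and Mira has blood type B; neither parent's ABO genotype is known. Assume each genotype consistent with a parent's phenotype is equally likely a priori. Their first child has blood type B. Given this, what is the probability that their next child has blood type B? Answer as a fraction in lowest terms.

19/20

Possible genotypes: Liam ∈ {I^B I^B, I^B i}; Mira ∈ {I^B I^B, I^B i}.
Weight each parental genotype pair by prior × P(type-B child):
  I^B I^B × I^B I^B: posterior weight 4/15; P(next child type B) = 1.
  I^B I^B × I^B i: posterior weight 4/15; P(next child type B) = 1.
  I^B i × I^B I^B: posterior weight 4/15; P(next child type B) = 1.
  I^B i × I^B i: posterior weight 1/5; P(next child type B) = 3/4.
Weighted sum = 19/20.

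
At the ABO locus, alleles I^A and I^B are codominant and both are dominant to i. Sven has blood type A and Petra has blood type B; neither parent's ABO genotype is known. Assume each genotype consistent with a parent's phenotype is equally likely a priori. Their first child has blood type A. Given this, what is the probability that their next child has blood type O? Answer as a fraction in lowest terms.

Possible genotypes: Sven ∈ {I^A I^A, I^A i}; Petra ∈ {I^B I^B, I^B i}.
Weight each parental genotype pair by prior × P(type-A child):
  I^A I^A × I^B i: posterior weight 2/3; P(next child type O) = 0.
  I^A i × I^B i: posterior weight 1/3; P(next child type O) = 1/4.
Weighted sum = 1/12.

1/12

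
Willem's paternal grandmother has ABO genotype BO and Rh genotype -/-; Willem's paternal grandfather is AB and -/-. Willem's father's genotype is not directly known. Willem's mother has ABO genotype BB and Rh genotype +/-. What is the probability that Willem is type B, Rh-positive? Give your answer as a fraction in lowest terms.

Willem's father's ABO genotype from BO × AB: 1/4 AB, 1/4 AO, 1/4 BB, 1/4 BO.
Crossing each possibility with the mother BB and summing P(type B): 1/4·1/2 + 1/4·1/2 + 1/4·1 + 1/4·1 = 3/4.
Similarly for Rh via the father's Rh distribution: P(Rh+) = 1/2.
Independent loci: 3/4 × 1/2 = 3/8.

3/8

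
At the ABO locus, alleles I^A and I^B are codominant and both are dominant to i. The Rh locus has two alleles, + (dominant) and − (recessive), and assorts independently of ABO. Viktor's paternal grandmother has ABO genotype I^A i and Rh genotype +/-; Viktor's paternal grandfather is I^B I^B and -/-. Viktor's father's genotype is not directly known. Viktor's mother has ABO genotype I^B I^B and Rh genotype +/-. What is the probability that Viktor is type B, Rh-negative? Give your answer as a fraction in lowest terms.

Viktor's father's ABO genotype from I^A i × I^B I^B: 1/2 I^A I^B, 1/2 I^B i.
Crossing each possibility with the mother I^B I^B and summing P(type B): 1/2·1/2 + 1/2·1 = 3/4.
Similarly for Rh via the father's Rh distribution: P(Rh-) = 3/8.
Independent loci: 3/4 × 3/8 = 9/32.

9/32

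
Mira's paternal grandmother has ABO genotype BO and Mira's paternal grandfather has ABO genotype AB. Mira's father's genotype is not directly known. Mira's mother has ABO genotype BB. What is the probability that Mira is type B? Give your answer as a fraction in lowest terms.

3/4

Mira's father's ABO genotype from BO × AB: 1/4 AB, 1/4 AO, 1/4 BB, 1/4 BO.
Crossing each possibility with the mother BB and summing P(type B): 1/4·1/2 + 1/4·1/2 + 1/4·1 + 1/4·1 = 3/4.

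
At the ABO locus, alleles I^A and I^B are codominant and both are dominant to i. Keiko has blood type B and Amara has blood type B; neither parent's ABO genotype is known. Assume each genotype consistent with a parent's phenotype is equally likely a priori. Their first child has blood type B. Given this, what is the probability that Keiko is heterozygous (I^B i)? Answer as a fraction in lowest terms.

Possible genotypes: Keiko ∈ {I^B I^B, I^B i}; Amara ∈ {I^B I^B, I^B i}.
Weight each parental genotype pair by prior × P(type-B child):
  I^B I^B × I^B I^B: posterior weight 4/15.
  I^B I^B × I^B i: posterior weight 4/15.
  I^B i × I^B I^B: posterior weight 4/15.
  I^B i × I^B i: posterior weight 1/5.
Sum the posterior weight over pairs where Keiko is I^B i: 7/15.

7/15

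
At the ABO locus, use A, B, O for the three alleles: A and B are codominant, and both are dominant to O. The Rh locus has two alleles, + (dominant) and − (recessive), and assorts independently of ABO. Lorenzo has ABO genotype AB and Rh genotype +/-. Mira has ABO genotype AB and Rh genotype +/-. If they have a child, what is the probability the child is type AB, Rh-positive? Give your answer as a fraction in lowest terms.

3/8

ABO cross AB × AB → offspring phenotypes: 1/4 A, 1/4 B, 1/2 AB.
Rh cross +/- × +/- → 3/4 Rh+, 1/4 Rh-.
Independent loci: P(type AB, Rh-positive) = 1/2 × 3/4 = 3/8.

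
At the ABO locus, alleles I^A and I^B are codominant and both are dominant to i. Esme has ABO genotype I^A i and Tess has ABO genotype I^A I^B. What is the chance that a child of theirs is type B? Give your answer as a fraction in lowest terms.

1/4

ABO cross I^A i × I^A I^B → offspring phenotypes: 1/2 A, 1/4 B, 1/4 AB.
So P(type B) = 1/4.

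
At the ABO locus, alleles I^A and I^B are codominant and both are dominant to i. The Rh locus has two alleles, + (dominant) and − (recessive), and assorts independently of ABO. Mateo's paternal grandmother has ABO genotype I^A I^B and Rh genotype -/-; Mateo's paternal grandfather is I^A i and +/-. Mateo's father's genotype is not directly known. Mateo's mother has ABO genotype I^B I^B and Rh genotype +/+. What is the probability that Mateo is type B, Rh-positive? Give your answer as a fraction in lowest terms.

1/2

Mateo's father's ABO genotype from I^A I^B × I^A i: 1/4 I^A I^A, 1/4 I^A I^B, 1/4 I^A i, 1/4 I^B i.
Crossing each possibility with the mother I^B I^B and summing P(type B): 1/4·0 + 1/4·1/2 + 1/4·1/2 + 1/4·1 = 1/2.
Similarly for Rh via the father's Rh distribution: P(Rh+) = 1.
Independent loci: 1/2 × 1 = 1/2.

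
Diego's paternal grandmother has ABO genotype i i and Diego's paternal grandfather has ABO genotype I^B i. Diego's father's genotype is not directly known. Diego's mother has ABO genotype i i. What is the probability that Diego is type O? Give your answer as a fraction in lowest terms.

3/4

Diego's father's ABO genotype from i i × I^B i: 1/2 I^B i, 1/2 i i.
Crossing each possibility with the mother i i and summing P(type O): 1/2·1/2 + 1/2·1 = 3/4.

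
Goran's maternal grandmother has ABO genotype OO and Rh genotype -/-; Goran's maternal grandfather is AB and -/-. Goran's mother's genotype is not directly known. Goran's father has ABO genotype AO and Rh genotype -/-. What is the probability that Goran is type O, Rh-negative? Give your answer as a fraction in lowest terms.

Goran's mother's ABO genotype from OO × AB: 1/2 AO, 1/2 BO.
Crossing each possibility with the father AO and summing P(type O): 1/2·1/4 + 1/2·1/4 = 1/4.
Similarly for Rh via the mother's Rh distribution: P(Rh-) = 1.
Independent loci: 1/4 × 1 = 1/4.

1/4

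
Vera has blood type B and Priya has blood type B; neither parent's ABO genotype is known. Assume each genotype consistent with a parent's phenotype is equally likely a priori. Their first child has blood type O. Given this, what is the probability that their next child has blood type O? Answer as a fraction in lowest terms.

1/4

Possible genotypes: Vera ∈ {I^B I^B, I^B i}; Priya ∈ {I^B I^B, I^B i}.
Weight each parental genotype pair by prior × P(type-O child):
  I^B i × I^B i: posterior weight 1; P(next child type O) = 1/4.
Weighted sum = 1/4.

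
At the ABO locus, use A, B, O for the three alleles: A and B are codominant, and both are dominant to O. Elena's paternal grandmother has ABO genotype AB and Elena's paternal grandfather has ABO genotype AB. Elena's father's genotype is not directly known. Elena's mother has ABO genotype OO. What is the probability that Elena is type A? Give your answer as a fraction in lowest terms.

1/2

Elena's father's ABO genotype from AB × AB: 1/4 AA, 1/2 AB, 1/4 BB.
Crossing each possibility with the mother OO and summing P(type A): 1/4·1 + 1/2·1/2 + 1/4·0 = 1/2.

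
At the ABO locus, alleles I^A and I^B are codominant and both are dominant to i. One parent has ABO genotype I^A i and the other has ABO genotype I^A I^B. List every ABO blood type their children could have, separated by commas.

Gametes from I^A i × I^A I^B give offspring ABO genotypes I^A I^A, I^A I^B, I^A i, I^B i, i.e. phenotypes A, B, AB.

A, B, AB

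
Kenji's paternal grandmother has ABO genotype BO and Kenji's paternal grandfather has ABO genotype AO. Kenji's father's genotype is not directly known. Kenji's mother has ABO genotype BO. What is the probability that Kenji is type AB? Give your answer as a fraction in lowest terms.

Kenji's father's ABO genotype from BO × AO: 1/4 AB, 1/4 AO, 1/4 BO, 1/4 OO.
Crossing each possibility with the mother BO and summing P(type AB): 1/4·1/4 + 1/4·1/4 + 1/4·0 + 1/4·0 = 1/8.

1/8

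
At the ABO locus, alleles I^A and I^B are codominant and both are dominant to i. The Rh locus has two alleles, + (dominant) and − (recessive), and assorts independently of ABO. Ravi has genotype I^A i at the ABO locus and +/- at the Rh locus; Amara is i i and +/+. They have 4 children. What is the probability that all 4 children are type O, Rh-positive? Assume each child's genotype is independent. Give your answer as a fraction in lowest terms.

ABO cross I^A i × i i → 1/2 O, 1/2 A.
Rh cross +/- × +/+ → 1 Rh+; so P(type O, Rh-positive) = 1/2 × 1 = 1/2 per child.
All 4 independent: (1/2)^4 = 1/16.

1/16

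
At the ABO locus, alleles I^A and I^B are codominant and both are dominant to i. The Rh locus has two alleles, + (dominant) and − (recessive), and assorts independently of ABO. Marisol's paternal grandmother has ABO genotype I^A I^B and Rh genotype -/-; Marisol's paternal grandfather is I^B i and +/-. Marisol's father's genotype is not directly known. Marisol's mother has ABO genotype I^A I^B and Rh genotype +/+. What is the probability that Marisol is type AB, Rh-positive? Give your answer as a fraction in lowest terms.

Marisol's father's ABO genotype from I^A I^B × I^B i: 1/4 I^A I^B, 1/4 I^A i, 1/4 I^B I^B, 1/4 I^B i.
Crossing each possibility with the mother I^A I^B and summing P(type AB): 1/4·1/2 + 1/4·1/4 + 1/4·1/2 + 1/4·1/4 = 3/8.
Similarly for Rh via the father's Rh distribution: P(Rh+) = 1.
Independent loci: 3/8 × 1 = 3/8.

3/8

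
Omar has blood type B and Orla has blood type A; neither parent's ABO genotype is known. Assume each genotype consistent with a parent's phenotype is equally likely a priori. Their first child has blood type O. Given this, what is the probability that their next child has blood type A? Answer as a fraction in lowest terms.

1/4

Possible genotypes: Omar ∈ {BB, BO}; Orla ∈ {AA, AO}.
Weight each parental genotype pair by prior × P(type-O child):
  BO × AO: posterior weight 1; P(next child type A) = 1/4.
Weighted sum = 1/4.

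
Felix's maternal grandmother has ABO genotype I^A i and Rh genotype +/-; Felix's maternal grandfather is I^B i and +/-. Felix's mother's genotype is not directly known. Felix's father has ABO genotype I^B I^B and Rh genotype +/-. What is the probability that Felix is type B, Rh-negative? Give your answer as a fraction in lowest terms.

3/16

Felix's mother's ABO genotype from I^A i × I^B i: 1/4 I^A I^B, 1/4 I^A i, 1/4 I^B i, 1/4 i i.
Crossing each possibility with the father I^B I^B and summing P(type B): 1/4·1/2 + 1/4·1/2 + 1/4·1 + 1/4·1 = 3/4.
Similarly for Rh via the mother's Rh distribution: P(Rh-) = 1/4.
Independent loci: 3/4 × 1/4 = 3/16.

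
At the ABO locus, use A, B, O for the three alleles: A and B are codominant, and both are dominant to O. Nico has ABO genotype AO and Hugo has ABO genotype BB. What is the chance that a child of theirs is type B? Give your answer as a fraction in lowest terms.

ABO cross AO × BB → offspring phenotypes: 1/2 B, 1/2 AB.
So P(type B) = 1/2.

1/2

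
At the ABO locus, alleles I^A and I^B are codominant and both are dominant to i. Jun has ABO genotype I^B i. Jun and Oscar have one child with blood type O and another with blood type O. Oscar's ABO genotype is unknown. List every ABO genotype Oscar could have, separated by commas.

For each candidate genotype of Oscar, check whether crossing it with I^B i can produce every observed child phenotype.
  I^A I^A → possible child types {A, AB} ✗
  I^A I^B → possible child types {A, B, AB} ✗
  I^A i → possible child types {O, A, B, AB} ✓
  I^B I^B → possible child types {B} ✗
  I^B i → possible child types {O, B} ✓
  i i → possible child types {O, B} ✓

I^A i, I^B i, i i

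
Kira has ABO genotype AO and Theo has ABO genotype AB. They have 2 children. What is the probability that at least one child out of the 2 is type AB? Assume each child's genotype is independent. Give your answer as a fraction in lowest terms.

7/16

ABO cross AO × AB → 1/2 A, 1/4 B, 1/4 AB.
So P(type AB) = 1/4 per child.
P(none) = (3/4)^2 = 9/16; P(at least one) = 1 − 9/16 = 7/16.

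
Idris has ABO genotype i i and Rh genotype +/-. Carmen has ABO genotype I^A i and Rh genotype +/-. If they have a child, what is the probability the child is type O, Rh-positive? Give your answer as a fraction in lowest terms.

ABO cross i i × I^A i → offspring phenotypes: 1/2 O, 1/2 A.
Rh cross +/- × +/- → 3/4 Rh+, 1/4 Rh-.
Independent loci: P(type O, Rh-positive) = 1/2 × 3/4 = 3/8.

3/8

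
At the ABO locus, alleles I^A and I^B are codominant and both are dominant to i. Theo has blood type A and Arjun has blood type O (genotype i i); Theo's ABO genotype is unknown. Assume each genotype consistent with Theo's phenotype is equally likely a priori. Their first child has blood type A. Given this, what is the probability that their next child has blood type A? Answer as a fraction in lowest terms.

5/6

Possible genotypes: Theo ∈ {I^A I^A, I^A i}; Arjun ∈ {i i}.
Weight each parental genotype pair by prior × P(type-A child):
  I^A I^A × i i: posterior weight 2/3; P(next child type A) = 1.
  I^A i × i i: posterior weight 1/3; P(next child type A) = 1/2.
Weighted sum = 5/6.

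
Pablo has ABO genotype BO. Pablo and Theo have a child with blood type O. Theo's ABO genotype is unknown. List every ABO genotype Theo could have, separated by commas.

For each candidate genotype of Theo, check whether crossing it with BO can produce every observed child phenotype.
  AA → possible child types {A, AB} ✗
  AB → possible child types {A, B, AB} ✗
  AO → possible child types {O, A, B, AB} ✓
  BB → possible child types {B} ✗
  BO → possible child types {O, B} ✓
  OO → possible child types {O, B} ✓

AO, BO, OO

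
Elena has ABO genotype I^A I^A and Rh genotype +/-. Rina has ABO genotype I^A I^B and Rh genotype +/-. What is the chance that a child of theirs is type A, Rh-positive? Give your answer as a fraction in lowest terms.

3/8

ABO cross I^A I^A × I^A I^B → offspring phenotypes: 1/2 A, 1/2 AB.
Rh cross +/- × +/- → 3/4 Rh+, 1/4 Rh-.
Independent loci: P(type A, Rh-positive) = 1/2 × 3/4 = 3/8.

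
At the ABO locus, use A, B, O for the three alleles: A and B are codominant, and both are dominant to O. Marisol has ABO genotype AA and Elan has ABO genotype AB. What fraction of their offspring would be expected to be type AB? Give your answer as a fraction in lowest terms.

ABO cross AA × AB → offspring phenotypes: 1/2 A, 1/2 AB.
So P(type AB) = 1/2.

1/2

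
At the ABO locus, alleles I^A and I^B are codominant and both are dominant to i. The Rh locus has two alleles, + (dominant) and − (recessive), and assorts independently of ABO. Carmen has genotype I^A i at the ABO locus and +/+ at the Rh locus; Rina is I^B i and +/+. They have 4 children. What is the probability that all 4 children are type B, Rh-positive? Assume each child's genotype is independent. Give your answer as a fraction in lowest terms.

1/256

ABO cross I^A i × I^B i → 1/4 O, 1/4 A, 1/4 B, 1/4 AB.
Rh cross +/+ × +/+ → 1 Rh+; so P(type B, Rh-positive) = 1/4 × 1 = 1/4 per child.
All 4 independent: (1/4)^4 = 1/256.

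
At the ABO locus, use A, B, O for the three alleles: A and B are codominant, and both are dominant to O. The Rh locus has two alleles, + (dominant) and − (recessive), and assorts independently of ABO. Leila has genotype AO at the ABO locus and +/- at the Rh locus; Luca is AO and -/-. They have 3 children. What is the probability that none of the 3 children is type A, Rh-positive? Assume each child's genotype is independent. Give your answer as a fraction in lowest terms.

125/512

ABO cross AO × AO → 1/4 O, 3/4 A.
Rh cross +/- × -/- → 1/2 Rh+, 1/2 Rh-; so P(type A, Rh-positive) = 3/4 × 1/2 = 3/8 per child.
P(not type A, Rh-positive) = 5/8 for one child; (5/8)^3 = 125/512.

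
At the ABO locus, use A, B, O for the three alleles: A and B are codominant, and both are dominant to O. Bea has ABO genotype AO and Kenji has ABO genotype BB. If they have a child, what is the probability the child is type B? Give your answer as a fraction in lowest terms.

ABO cross AO × BB → offspring phenotypes: 1/2 B, 1/2 AB.
So P(type B) = 1/2.

1/2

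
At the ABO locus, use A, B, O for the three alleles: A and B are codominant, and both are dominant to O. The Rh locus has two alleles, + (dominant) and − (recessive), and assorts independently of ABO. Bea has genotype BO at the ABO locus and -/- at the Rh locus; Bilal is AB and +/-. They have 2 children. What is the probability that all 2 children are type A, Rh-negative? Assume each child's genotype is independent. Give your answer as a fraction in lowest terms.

ABO cross BO × AB → 1/4 A, 1/2 B, 1/4 AB.
Rh cross -/- × +/- → 1/2 Rh+, 1/2 Rh-; so P(type A, Rh-negative) = 1/4 × 1/2 = 1/8 per child.
All 2 independent: (1/8)^2 = 1/64.

1/64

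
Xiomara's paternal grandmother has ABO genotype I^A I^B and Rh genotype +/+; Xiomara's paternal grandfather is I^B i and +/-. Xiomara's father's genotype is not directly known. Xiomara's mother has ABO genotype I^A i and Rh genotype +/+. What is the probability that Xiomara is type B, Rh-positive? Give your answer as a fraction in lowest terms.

Xiomara's father's ABO genotype from I^A I^B × I^B i: 1/4 I^A I^B, 1/4 I^A i, 1/4 I^B I^B, 1/4 I^B i.
Crossing each possibility with the mother I^A i and summing P(type B): 1/4·1/4 + 1/4·0 + 1/4·1/2 + 1/4·1/4 = 1/4.
Similarly for Rh via the father's Rh distribution: P(Rh+) = 1.
Independent loci: 1/4 × 1 = 1/4.

1/4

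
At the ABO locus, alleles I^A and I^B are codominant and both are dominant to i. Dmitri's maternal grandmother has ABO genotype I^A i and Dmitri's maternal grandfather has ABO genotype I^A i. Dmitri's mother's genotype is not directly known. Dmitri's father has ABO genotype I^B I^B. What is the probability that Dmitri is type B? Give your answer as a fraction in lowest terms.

1/2

Dmitri's mother's ABO genotype from I^A i × I^A i: 1/4 I^A I^A, 1/2 I^A i, 1/4 i i.
Crossing each possibility with the father I^B I^B and summing P(type B): 1/4·0 + 1/2·1/2 + 1/4·1 = 1/2.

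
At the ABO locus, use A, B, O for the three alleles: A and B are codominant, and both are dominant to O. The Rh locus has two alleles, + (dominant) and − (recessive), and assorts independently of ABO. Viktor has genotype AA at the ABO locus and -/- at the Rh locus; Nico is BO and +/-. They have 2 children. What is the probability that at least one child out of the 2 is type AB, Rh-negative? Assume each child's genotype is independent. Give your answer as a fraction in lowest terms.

ABO cross AA × BO → 1/2 A, 1/2 AB.
Rh cross -/- × +/- → 1/2 Rh+, 1/2 Rh-; so P(type AB, Rh-negative) = 1/2 × 1/2 = 1/4 per child.
P(none) = (3/4)^2 = 9/16; P(at least one) = 1 − 9/16 = 7/16.

7/16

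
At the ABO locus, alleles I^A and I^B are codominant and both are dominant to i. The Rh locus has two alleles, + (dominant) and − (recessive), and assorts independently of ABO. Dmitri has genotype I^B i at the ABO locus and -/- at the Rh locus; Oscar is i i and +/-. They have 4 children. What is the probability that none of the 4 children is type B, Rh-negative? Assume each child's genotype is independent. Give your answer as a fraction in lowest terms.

ABO cross I^B i × i i → 1/2 O, 1/2 B.
Rh cross -/- × +/- → 1/2 Rh+, 1/2 Rh-; so P(type B, Rh-negative) = 1/2 × 1/2 = 1/4 per child.
P(not type B, Rh-negative) = 3/4 for one child; (3/4)^4 = 81/256.

81/256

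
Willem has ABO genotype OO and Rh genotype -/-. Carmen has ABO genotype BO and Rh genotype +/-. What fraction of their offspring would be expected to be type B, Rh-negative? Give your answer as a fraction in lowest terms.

1/4

ABO cross OO × BO → offspring phenotypes: 1/2 O, 1/2 B.
Rh cross -/- × +/- → 1/2 Rh+, 1/2 Rh-.
Independent loci: P(type B, Rh-negative) = 1/2 × 1/2 = 1/4.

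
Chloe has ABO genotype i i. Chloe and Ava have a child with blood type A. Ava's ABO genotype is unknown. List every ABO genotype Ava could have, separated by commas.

I^A I^A, I^A I^B, I^A i

For each candidate genotype of Ava, check whether crossing it with i i can produce every observed child phenotype.
  I^A I^A → possible child types {A} ✓
  I^A I^B → possible child types {A, B} ✓
  I^A i → possible child types {O, A} ✓
  I^B I^B → possible child types {B} ✗
  I^B i → possible child types {O, B} ✗
  i i → possible child types {O} ✗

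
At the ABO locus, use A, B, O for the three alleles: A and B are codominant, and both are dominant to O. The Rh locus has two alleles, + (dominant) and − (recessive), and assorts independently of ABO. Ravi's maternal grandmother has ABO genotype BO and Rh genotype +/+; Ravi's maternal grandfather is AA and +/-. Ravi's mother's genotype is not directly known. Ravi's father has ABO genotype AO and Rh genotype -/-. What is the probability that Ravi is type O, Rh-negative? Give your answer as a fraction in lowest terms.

Ravi's mother's ABO genotype from BO × AA: 1/2 AB, 1/2 AO.
Crossing each possibility with the father AO and summing P(type O): 1/2·0 + 1/2·1/4 = 1/8.
Similarly for Rh via the mother's Rh distribution: P(Rh-) = 1/4.
Independent loci: 1/8 × 1/4 = 1/32.

1/32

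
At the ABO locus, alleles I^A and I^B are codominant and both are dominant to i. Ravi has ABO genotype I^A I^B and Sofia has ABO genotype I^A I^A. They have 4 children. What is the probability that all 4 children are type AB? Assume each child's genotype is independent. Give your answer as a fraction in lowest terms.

ABO cross I^A I^B × I^A I^A → 1/2 A, 1/2 AB.
So P(type AB) = 1/2 per child.
All 4 independent: (1/2)^4 = 1/16.

1/16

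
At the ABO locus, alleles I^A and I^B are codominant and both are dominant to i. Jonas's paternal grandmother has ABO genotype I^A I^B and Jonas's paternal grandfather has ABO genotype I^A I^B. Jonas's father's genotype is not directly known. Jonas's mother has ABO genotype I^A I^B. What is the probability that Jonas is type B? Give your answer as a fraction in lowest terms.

Jonas's father's ABO genotype from I^A I^B × I^A I^B: 1/4 I^A I^A, 1/2 I^A I^B, 1/4 I^B I^B.
Crossing each possibility with the mother I^A I^B and summing P(type B): 1/4·0 + 1/2·1/4 + 1/4·1/2 = 1/4.

1/4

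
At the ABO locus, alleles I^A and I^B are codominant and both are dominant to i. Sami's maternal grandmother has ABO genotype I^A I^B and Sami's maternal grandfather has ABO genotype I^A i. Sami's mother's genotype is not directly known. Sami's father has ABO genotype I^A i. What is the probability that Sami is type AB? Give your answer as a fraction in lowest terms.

Sami's mother's ABO genotype from I^A I^B × I^A i: 1/4 I^A I^A, 1/4 I^A I^B, 1/4 I^A i, 1/4 I^B i.
Crossing each possibility with the father I^A i and summing P(type AB): 1/4·0 + 1/4·1/4 + 1/4·0 + 1/4·1/4 = 1/8.

1/8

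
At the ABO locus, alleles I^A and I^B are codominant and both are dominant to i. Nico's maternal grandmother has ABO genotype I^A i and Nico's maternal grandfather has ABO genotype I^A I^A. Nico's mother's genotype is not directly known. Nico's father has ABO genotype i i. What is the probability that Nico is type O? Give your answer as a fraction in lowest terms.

Nico's mother's ABO genotype from I^A i × I^A I^A: 1/2 I^A I^A, 1/2 I^A i.
Crossing each possibility with the father i i and summing P(type O): 1/2·0 + 1/2·1/2 = 1/4.

1/4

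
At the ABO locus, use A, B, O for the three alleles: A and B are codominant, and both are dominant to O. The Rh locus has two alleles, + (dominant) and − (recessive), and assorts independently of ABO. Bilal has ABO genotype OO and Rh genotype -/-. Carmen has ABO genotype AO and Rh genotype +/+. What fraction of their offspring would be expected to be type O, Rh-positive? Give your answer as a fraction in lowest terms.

1/2

ABO cross OO × AO → offspring phenotypes: 1/2 O, 1/2 A.
Rh cross -/- × +/+ → 1 Rh+.
Independent loci: P(type O, Rh-positive) = 1/2 × 1 = 1/2.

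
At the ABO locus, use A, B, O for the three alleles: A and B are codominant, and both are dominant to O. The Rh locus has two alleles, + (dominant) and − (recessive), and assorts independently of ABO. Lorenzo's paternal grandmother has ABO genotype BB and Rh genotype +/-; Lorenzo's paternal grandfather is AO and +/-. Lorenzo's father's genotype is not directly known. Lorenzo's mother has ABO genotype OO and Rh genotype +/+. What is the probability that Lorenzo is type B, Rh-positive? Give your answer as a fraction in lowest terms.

Lorenzo's father's ABO genotype from BB × AO: 1/2 AB, 1/2 BO.
Crossing each possibility with the mother OO and summing P(type B): 1/2·1/2 + 1/2·1/2 = 1/2.
Similarly for Rh via the father's Rh distribution: P(Rh+) = 1.
Independent loci: 1/2 × 1 = 1/2.

1/2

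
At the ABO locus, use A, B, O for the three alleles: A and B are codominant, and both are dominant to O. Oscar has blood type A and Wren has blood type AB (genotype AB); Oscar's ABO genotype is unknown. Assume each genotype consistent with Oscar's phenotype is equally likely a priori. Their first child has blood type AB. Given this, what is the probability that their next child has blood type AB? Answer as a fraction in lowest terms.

5/12

Possible genotypes: Oscar ∈ {AA, AO}; Wren ∈ {AB}.
Weight each parental genotype pair by prior × P(type-AB child):
  AA × AB: posterior weight 2/3; P(next child type AB) = 1/2.
  AO × AB: posterior weight 1/3; P(next child type AB) = 1/4.
Weighted sum = 5/12.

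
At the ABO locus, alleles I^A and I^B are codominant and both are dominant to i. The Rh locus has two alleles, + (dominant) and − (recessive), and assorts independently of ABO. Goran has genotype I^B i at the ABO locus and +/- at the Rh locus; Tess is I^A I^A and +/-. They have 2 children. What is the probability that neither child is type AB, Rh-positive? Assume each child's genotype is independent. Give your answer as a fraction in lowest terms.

25/64

ABO cross I^B i × I^A I^A → 1/2 A, 1/2 AB.
Rh cross +/- × +/- → 3/4 Rh+, 1/4 Rh-; so P(type AB, Rh-positive) = 1/2 × 3/4 = 3/8 per child.
P(not type AB, Rh-positive) = 5/8 for one child; (5/8)^2 = 25/64.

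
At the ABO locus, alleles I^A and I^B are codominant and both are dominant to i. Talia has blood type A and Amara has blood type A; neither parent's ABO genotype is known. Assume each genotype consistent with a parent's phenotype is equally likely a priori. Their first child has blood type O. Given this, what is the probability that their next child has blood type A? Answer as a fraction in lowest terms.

3/4

Possible genotypes: Talia ∈ {I^A I^A, I^A i}; Amara ∈ {I^A I^A, I^A i}.
Weight each parental genotype pair by prior × P(type-O child):
  I^A i × I^A i: posterior weight 1; P(next child type A) = 3/4.
Weighted sum = 3/4.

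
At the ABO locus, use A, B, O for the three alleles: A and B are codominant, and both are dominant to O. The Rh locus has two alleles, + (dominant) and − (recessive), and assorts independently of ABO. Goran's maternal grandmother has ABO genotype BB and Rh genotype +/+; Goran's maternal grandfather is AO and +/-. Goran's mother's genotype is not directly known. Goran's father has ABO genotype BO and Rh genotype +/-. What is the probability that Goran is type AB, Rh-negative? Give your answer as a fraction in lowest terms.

1/64

Goran's mother's ABO genotype from BB × AO: 1/2 AB, 1/2 BO.
Crossing each possibility with the father BO and summing P(type AB): 1/2·1/4 + 1/2·0 = 1/8.
Similarly for Rh via the mother's Rh distribution: P(Rh-) = 1/8.
Independent loci: 1/8 × 1/8 = 1/64.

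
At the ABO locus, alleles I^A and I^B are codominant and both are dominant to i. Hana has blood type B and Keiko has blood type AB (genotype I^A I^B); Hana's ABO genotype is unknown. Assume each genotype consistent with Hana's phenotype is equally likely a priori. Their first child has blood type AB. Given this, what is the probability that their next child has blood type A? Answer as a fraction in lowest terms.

1/12

Possible genotypes: Hana ∈ {I^B I^B, I^B i}; Keiko ∈ {I^A I^B}.
Weight each parental genotype pair by prior × P(type-AB child):
  I^B I^B × I^A I^B: posterior weight 2/3; P(next child type A) = 0.
  I^B i × I^A I^B: posterior weight 1/3; P(next child type A) = 1/4.
Weighted sum = 1/12.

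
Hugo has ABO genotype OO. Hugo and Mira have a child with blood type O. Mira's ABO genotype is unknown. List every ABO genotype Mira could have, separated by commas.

AO, BO, OO

For each candidate genotype of Mira, check whether crossing it with OO can produce every observed child phenotype.
  AA → possible child types {A} ✗
  AB → possible child types {A, B} ✗
  AO → possible child types {O, A} ✓
  BB → possible child types {B} ✗
  BO → possible child types {O, B} ✓
  OO → possible child types {O} ✓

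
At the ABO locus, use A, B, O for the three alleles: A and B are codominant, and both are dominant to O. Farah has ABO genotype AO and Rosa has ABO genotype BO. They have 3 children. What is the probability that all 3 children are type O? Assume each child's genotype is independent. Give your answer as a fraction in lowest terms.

1/64

ABO cross AO × BO → 1/4 O, 1/4 A, 1/4 B, 1/4 AB.
So P(type O) = 1/4 per child.
All 3 independent: (1/4)^3 = 1/64.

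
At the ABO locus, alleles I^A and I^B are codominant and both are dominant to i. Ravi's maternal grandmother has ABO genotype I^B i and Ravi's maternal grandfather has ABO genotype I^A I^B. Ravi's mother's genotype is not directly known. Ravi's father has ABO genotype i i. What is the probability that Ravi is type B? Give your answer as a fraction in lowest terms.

Ravi's mother's ABO genotype from I^B i × I^A I^B: 1/4 I^A I^B, 1/4 I^A i, 1/4 I^B I^B, 1/4 I^B i.
Crossing each possibility with the father i i and summing P(type B): 1/4·1/2 + 1/4·0 + 1/4·1 + 1/4·1/2 = 1/2.

1/2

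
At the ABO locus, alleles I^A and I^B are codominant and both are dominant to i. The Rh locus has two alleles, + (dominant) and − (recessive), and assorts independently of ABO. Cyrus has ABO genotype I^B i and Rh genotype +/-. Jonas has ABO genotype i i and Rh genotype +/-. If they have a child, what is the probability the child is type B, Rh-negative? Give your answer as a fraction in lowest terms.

ABO cross I^B i × i i → offspring phenotypes: 1/2 O, 1/2 B.
Rh cross +/- × +/- → 3/4 Rh+, 1/4 Rh-.
Independent loci: P(type B, Rh-negative) = 1/2 × 1/4 = 1/8.

1/8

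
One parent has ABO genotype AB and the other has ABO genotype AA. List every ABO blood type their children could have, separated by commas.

Gametes from AB × AA give offspring ABO genotypes AA, AB, i.e. phenotypes A, AB.

A, AB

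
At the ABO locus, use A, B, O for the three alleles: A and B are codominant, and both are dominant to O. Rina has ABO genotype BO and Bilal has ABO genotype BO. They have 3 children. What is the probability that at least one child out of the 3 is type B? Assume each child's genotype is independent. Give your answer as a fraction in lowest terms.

63/64

ABO cross BO × BO → 1/4 O, 3/4 B.
So P(type B) = 3/4 per child.
P(none) = (1/4)^3 = 1/64; P(at least one) = 1 − 1/64 = 63/64.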